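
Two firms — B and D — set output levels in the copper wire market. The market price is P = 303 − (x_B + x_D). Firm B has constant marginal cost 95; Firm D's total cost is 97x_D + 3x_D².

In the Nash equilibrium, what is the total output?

110.8

Firm B's profit: π = x_B(303 − (x_B + x_D)) − 95x_B.
∂π/∂x_B = 208 − 2x_B − x_D = 0, so x_B = 104 − 0.5x_D.
For D: ∂π/∂x_D = 206 − 8x_D − x_B = 0 ⇒ x_D = 25.75 − 0.125x_B.
Substituting the second reaction function into the first: x_B = 104 − 0.5(25.75 − 0.125x_B), which gives 0.9375x_B = 91.125 ⇒ x_B = 97.2.
Then x_D = 25.75 − 0.125·97.2 = 13.6.
Total output: 97.2 + 13.6 = 110.8.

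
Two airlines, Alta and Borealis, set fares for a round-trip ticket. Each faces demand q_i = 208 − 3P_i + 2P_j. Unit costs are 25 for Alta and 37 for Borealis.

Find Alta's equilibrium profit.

Alta's profit: π = (P_{Alta} − 25)(208 − 3P_{Alta} + 2P_{Borealis}).
∂π/∂P_{Alta} = 283 − 6P_{Alta} + 2P_{Borealis} = 0 ⇒ P_{Alta} = 283/6 + (1/3)P_{Borealis}.
Similarly P_{Borealis} = 319/6 + (1/3)P_{Alta}.
Plugging P_{Borealis} into Alta's best response: P_{Alta} = 283/6 + (1/3)(319/6 + (1/3)P_{Alta}) ⇒ (8/9)P_{Alta} = 584/9, so P_{Alta} = 73.
Then P_{Borealis} = 319/6 + (1/3)·73 = 77.5.
q_{Alta} = 208 − 3·73 + 2·77.5 = 144.
Profit = (73 − 25)·144 = 6912.

6912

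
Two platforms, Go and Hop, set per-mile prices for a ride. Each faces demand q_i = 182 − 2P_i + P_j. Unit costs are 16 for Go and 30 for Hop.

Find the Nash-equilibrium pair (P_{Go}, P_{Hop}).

73.2, 78.8

Go's profit: π = (P_{Go} − 16)(182 − 2P_{Go} + P_{Hop}).
∂π/∂P_{Go} = 214 − 4P_{Go} + P_{Hop} = 0 ⇒ P_{Go} = 53.5 + 0.25P_{Hop}.
Similarly P_{Hop} = 60.5 + 0.25P_{Go}.
Substituting the second reaction function into the first: P_{Go} = 53.5 + 0.25(60.5 + 0.25P_{Go}), which gives 0.9375P_{Go} = 68.625 ⇒ P_{Go} = 73.2.
Then P_{Hop} = 60.5 + 0.25·73.2 = 78.8.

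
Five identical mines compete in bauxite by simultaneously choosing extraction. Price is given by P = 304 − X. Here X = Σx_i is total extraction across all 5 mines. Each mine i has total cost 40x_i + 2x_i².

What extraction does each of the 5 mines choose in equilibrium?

26.4

A representative mine's profit is π_i = x_i(304 − X) − 40x_i − 2x_i², with X = x_i + Σ_{j≠i} x_j.
First-order condition: 264 − 6x_i − Σ_{j≠i} x_j = 0.
With identical mines, set every x_j = x: then 264 − 6x − 4x = 0, i.e. x = 264/10 = 26.4.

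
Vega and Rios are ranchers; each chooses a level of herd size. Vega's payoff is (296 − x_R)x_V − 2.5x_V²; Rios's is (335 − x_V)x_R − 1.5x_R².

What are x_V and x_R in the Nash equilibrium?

Expanding Vega's payoff: 296x_V − x_Rx_V − 2.5x_V².
∂π/∂x_V = 296 − x_R − 5x_V = 0, so x_V = 59.2 − 0.2x_R.
Likewise for Rios: x_R = 335/3 − (1/3)x_V.
Substituting the second reaction function into the first: x_V = 59.2 − 0.2(335/3 − (1/3)x_V), which gives (14/15)x_V = 553/15 ⇒ x_V = 39.5.
Then x_R = 335/3 − (1/3)·39.5 = 98.5.

39.5, 98.5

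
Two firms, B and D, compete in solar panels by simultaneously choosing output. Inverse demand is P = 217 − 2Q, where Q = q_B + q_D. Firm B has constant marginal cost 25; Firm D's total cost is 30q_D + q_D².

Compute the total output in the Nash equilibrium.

Firm B's profit: π = q_B(217 − 2(q_B + q_D)) − 25q_B.
∂π/∂q_B = 192 − 4q_B − 2q_D = 0, so q_B = 48 − 0.5q_D.
For D: ∂π/∂q_D = 187 − 6q_D − 2q_B = 0 ⇒ q_D = 187/6 − (1/3)q_B.
Plugging q_D into B's best response: q_B = 48 − 0.5(187/6 − (1/3)q_B) ⇒ (5/6)q_B = 389/12, so q_B = 38.9.
Then q_D = 187/6 − (1/3)·38.9 = 18.2.
Total output: 38.9 + 18.2 = 57.1.

57.1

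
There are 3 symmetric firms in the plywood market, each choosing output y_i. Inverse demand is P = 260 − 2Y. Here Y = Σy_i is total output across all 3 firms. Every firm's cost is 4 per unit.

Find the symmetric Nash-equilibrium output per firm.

32

A representative firm's profit is π_i = y_i(260 − 2Y) − 4y_i, with Y = y_i + Σ_{j≠i} y_j.
First-order condition: 256 − 4y_i − 2Σ_{j≠i} y_j = 0.
In a symmetric equilibrium every firm chooses the same y, so Σ_{j≠i} y_j = 2y. The condition becomes 256 − 8y = 0, giving y = 256/8 = 32.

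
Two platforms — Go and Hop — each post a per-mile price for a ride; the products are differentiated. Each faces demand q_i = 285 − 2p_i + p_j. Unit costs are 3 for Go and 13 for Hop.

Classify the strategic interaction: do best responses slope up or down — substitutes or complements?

Go's profit: π = (p_{Go} − 3)(285 − 2p_{Go} + p_{Hop}).
∂π/∂p_{Go} = 291 − 4p_{Go} + p_{Hop} = 0 ⇒ p_{Go} = 72.75 + 0.25p_{Hop}.
The best-response slope dp_{Go}/dp_{Hop} = 0.25 > 0: the reaction function is upward-sloping, so the choices are strategic complements.

strategic complements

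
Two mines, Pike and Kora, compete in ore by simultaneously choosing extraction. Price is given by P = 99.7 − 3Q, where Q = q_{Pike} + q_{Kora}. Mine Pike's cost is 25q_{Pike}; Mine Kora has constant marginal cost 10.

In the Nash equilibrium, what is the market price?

Mine Pike's profit: π = q_{Pike}(99.7 − 3(q_{Pike} + q_{Kora})) − 25q_{Pike}.
∂π/∂q_{Pike} = 74.7 − 6q_{Pike} − 3q_{Kora} = 0, so q_{Pike} = 12.45 − 0.5q_{Kora}.
By the same steps for Kora: q_{Kora} = 14.95 − 0.5q_{Pike}.
Substituting the second reaction function into the first: q_{Pike} = 12.45 − 0.5(14.95 − 0.5q_{Pike}), which gives 0.75q_{Pike} = 4.975 ⇒ q_{Pike} = 199/30.
Then q_{Kora} = 14.95 − 0.5·(199/30) = 349/30.
Equilibrium price: P = 99.7 − 3·(274/15) = 44.9.

44.9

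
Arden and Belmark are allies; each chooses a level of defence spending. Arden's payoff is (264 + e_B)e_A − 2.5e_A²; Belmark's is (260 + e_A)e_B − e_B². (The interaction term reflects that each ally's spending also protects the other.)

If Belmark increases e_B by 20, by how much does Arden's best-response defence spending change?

4

Expanding Arden's payoff: 264e_A + e_Be_A − 2.5e_A².
∂π/∂e_A = 264 + e_B − 5e_A = 0, so e_A = 52.8 + 0.2e_B.
The reaction-function slope is 0.2, so a 20-unit rise in e_B moves e_A by 0.2 × 20 = 4. Arden's best response rises — the actions are strategic complements.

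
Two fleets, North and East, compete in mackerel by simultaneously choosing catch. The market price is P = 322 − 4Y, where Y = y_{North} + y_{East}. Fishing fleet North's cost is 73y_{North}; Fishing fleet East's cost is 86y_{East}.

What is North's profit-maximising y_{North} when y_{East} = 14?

Fishing fleet North's profit: π = y_{North}(322 − 4(y_{North} + y_{East})) − 73y_{North}.
∂π/∂y_{North} = 249 − 8y_{North} − 4y_{East} = 0, so y_{North} = 31.125 − 0.5y_{East}.
At y_{East} = 14: y_{North} = 31.125 − 0.5·14 = 24.125.

24.125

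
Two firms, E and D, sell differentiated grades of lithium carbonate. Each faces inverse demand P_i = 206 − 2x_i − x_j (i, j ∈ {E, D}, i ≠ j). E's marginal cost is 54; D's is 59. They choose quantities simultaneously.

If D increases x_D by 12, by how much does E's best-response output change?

-3

Firm E's profit: π = x_E(206 − 2x_E − x_D) − 54x_E.
∂π/∂x_E = 152 − 4x_E − x_D = 0 ⇒ x_E = 38 − 0.25x_D.
The reaction-function slope is −0.25, so a 12-unit rise in x_D moves x_E by −0.25 × 12 = −3. E's best response falls — the actions are strategic substitutes.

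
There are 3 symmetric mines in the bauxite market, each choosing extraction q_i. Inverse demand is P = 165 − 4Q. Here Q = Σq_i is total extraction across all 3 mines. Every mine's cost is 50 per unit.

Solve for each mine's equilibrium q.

A representative mine's profit is π_i = q_i(165 − 4Q) − 50q_i, with Q = q_i + Σ_{j≠i} q_j.
First-order condition: 115 − 8q_i − 4Σ_{j≠i} q_j = 0.
With identical mines, set every q_j = q: then 115 − 8q − 8q = 0, i.e. q = 115/16 = 7.1875.

7.1875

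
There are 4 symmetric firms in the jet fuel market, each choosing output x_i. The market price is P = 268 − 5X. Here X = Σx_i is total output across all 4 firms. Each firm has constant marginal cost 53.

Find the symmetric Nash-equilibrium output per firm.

A representative firm's profit is π_i = x_i(268 − 5X) − 53x_i, with X = x_i + Σ_{j≠i} x_j.
First-order condition: 215 − 10x_i − 5Σ_{j≠i} x_j = 0.
Imposing symmetry (x_j = x for all j) turns Σ_{j≠i} x_j into 3x, so 215 = 25x and x = 8.6.

8.6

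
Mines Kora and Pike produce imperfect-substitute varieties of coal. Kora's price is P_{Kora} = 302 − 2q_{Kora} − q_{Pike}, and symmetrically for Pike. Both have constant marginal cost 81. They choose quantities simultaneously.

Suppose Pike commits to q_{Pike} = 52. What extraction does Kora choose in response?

42.25

Mine Kora's profit: π = q_{Kora}(302 − 2q_{Kora} − q_{Pike}) − 81q_{Kora}.
∂π/∂q_{Kora} = 221 − 4q_{Kora} − q_{Pike} = 0 ⇒ q_{Kora} = 55.25 − 0.25q_{Pike}.
At q_{Pike} = 52: q_{Kora} = 55.25 − 0.25·52 = 42.25.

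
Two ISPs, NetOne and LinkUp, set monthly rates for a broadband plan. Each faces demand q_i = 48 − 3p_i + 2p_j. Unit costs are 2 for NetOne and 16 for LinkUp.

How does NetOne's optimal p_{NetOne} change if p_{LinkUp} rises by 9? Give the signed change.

3

NetOne's profit: π = (p_{NetOne} − 2)(48 − 3p_{NetOne} + 2p_{LinkUp}).
∂π/∂p_{NetOne} = 54 − 6p_{NetOne} + 2p_{LinkUp} = 0 ⇒ p_{NetOne} = 9 + (1/3)p_{LinkUp}.
The reaction-function slope is 1/3, so a 9-unit rise in p_{LinkUp} moves p_{NetOne} by 1/3 × 9 = 3. NetOne's best response rises — the actions are strategic complements.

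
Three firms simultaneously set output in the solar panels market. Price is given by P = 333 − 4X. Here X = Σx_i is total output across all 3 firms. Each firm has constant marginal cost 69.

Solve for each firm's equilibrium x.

A representative firm's profit is π_i = x_i(333 − 4X) − 69x_i, with X = x_i + Σ_{j≠i} x_j.
First-order condition: 264 − 8x_i − 4Σ_{j≠i} x_j = 0.
With identical firms, set every x_j = x: then 264 − 8x − 8x = 0, i.e. x = 264/16 = 16.5.

16.5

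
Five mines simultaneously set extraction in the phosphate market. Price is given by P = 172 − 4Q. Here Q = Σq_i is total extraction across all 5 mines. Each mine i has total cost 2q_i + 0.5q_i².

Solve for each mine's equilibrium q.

6.8

A representative mine's profit is π_i = q_i(172 − 4Q) − 2q_i − 0.5q_i², with Q = q_i + Σ_{j≠i} q_j.
First-order condition: 170 − 9q_i − 4Σ_{j≠i} q_j = 0.
Imposing symmetry (q_j = q for all j) turns Σ_{j≠i} q_j into 4q, so 170 = 25q and q = 6.8.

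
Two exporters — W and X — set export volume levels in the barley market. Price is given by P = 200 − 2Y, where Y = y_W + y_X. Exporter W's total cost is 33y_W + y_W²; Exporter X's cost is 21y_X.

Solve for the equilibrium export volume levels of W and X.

Exporter W's profit: π = y_W(200 − 2(y_W + y_X)) − 33y_W − y_W².
∂π/∂y_W = 167 − 6y_W − 2y_X = 0, so y_W = 167/6 − (1/3)y_X.
For X: ∂π/∂y_X = 179 − 4y_X − 2y_W = 0 ⇒ y_X = 44.75 − 0.5y_W.
Plugging y_X into W's best response: y_W = 167/6 − (1/3)(44.75 − 0.5y_W) ⇒ (5/6)y_W = 155/12, so y_W = 15.5.
Then y_X = 44.75 − 0.5·15.5 = 37.

15.5, 37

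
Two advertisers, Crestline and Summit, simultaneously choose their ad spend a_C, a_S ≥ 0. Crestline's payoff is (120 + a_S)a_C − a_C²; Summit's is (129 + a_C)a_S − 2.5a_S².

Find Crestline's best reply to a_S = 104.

112

Expanding Crestline's payoff: 120a_C + a_Sa_C − a_C².
∂π/∂a_C = 120 + a_S − 2a_C = 0, so a_C = 60 + 0.5a_S.
At a_S = 104: a_C = 60 + 0.5·104 = 112.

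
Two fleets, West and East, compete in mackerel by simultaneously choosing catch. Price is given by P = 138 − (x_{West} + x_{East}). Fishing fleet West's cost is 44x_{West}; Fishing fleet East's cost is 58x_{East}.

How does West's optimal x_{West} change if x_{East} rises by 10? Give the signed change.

Fishing fleet West's profit: π = x_{West}(138 − (x_{West} + x_{East})) − 44x_{West}.
∂π/∂x_{West} = 94 − 2x_{West} − x_{East} = 0, so x_{West} = 47 − 0.5x_{East}.
The reaction-function slope is −0.5, so a 10-unit rise in x_{East} moves x_{West} by −0.5 × 10 = −5. West's best response falls — the actions are strategic substitutes.

-5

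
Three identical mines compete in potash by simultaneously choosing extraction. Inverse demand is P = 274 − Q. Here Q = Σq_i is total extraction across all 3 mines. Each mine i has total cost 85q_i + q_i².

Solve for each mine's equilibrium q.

A representative mine's profit is π_i = q_i(274 − Q) − 85q_i − q_i², with Q = q_i + Σ_{j≠i} q_j.
First-order condition: 189 − 4q_i − Σ_{j≠i} q_j = 0.
Imposing symmetry (q_j = q for all j) turns Σ_{j≠i} q_j into 2q, so 189 = 6q and q = 31.5.

31.5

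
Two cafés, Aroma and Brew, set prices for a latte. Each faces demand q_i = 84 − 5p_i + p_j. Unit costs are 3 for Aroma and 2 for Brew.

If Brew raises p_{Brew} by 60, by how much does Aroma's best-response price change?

6

Aroma's profit: π = (p_{Aroma} − 3)(84 − 5p_{Aroma} + p_{Brew}).
∂π/∂p_{Aroma} = 99 − 10p_{Aroma} + p_{Brew} = 0 ⇒ p_{Aroma} = 9.9 + 0.1p_{Brew}.
The reaction-function slope is 0.1, so a 60-unit rise in p_{Brew} moves p_{Aroma} by 0.1 × 60 = 6. Aroma's best response rises — the actions are strategic complements.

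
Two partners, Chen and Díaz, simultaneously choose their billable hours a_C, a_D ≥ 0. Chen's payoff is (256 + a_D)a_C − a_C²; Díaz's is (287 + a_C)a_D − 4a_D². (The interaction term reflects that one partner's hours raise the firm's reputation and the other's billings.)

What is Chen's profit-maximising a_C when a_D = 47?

151.5

Expanding Chen's payoff: 256a_C + a_Da_C − a_C².
∂π/∂a_C = 256 + a_D − 2a_C = 0, so a_C = 128 + 0.5a_D.
At a_D = 47: a_C = 128 + 0.5·47 = 151.5.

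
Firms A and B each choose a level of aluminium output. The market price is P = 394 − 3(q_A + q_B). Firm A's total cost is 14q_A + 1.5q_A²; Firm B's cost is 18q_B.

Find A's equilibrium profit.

Firm A's profit: π = q_A(394 − 3(q_A + q_B)) − 14q_A − 1.5q_A².
∂π/∂q_A = 380 − 9q_A − 3q_B = 0, so q_A = 380/9 − (1/3)q_B.
For B: ∂π/∂q_B = 376 − 6q_B − 3q_A = 0 ⇒ q_B = 188/3 − 0.5q_A.
Substituting the second reaction function into the first: q_A = 380/9 − (1/3)(188/3 − 0.5q_A), which gives (5/6)q_A = 64/3 ⇒ q_A = 25.6.
Then q_B = 188/3 − 0.5·25.6 = 748/15.
Price P = 394 − 3·(1132/15) = 167.6.
A's profit: (167.6 − 14)·25.6 − 1.5(25.6)² = 2949.12.

2949.12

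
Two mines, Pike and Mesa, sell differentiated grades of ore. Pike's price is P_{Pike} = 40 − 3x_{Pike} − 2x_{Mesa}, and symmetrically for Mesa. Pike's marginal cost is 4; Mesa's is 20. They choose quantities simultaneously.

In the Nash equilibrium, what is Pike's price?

20.5

Mine Pike's profit: π = x_{Pike}(40 − 3x_{Pike} − 2x_{Mesa}) − 4x_{Pike}.
∂π/∂x_{Pike} = 36 − 6x_{Pike} − 2x_{Mesa} = 0 ⇒ x_{Pike} = 6 − (1/3)x_{Mesa}.
Similarly x_{Mesa} = 10/3 − (1/3)x_{Pike}.
Substituting the second reaction function into the first: x_{Pike} = 6 − (1/3)(10/3 − (1/3)x_{Pike}), which gives (8/9)x_{Pike} = 44/9 ⇒ x_{Pike} = 5.5.
Then x_{Mesa} = 10/3 − (1/3)·5.5 = 1.5.
P_{Pike} = 40 − 3·5.5 − 2·1.5 = 20.5.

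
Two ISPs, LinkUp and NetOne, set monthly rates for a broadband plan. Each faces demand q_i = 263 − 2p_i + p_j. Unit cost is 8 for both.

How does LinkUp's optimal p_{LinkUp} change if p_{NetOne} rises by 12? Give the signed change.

LinkUp's profit: π = (p_{LinkUp} − 8)(263 − 2p_{LinkUp} + p_{NetOne}).
∂π/∂p_{LinkUp} = 279 − 4p_{LinkUp} + p_{NetOne} = 0 ⇒ p_{LinkUp} = 69.75 + 0.25p_{NetOne}.
The reaction-function slope is 0.25, so a 12-unit rise in p_{NetOne} moves p_{LinkUp} by 0.25 × 12 = 3. LinkUp's best response rises — the actions are strategic complements.

3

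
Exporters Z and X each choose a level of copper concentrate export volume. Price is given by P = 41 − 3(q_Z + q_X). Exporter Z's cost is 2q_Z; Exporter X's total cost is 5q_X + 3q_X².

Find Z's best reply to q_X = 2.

Exporter Z's profit: π = q_Z(41 − 3(q_Z + q_X)) − 2q_Z.
∂π/∂q_Z = 39 − 6q_Z − 3q_X = 0, so q_Z = 6.5 − 0.5q_X.
At q_X = 2: q_Z = 6.5 − 0.5·2 = 5.5.

5.5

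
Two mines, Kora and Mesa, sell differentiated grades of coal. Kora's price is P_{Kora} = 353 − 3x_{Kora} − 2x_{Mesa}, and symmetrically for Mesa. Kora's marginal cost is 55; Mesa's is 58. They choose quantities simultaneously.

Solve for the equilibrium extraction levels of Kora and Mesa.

Mine Kora's profit: π = x_{Kora}(353 − 3x_{Kora} − 2x_{Mesa}) − 55x_{Kora}.
∂π/∂x_{Kora} = 298 − 6x_{Kora} − 2x_{Mesa} = 0 ⇒ x_{Kora} = 149/3 − (1/3)x_{Mesa}.
Similarly x_{Mesa} = 295/6 − (1/3)x_{Kora}.
Plugging x_{Mesa} into Kora's best response: x_{Kora} = 149/3 − (1/3)(295/6 − (1/3)x_{Kora}) ⇒ (8/9)x_{Kora} = 599/18, so x_{Kora} = 37.4375.
Then x_{Mesa} = 295/6 − (1/3)·37.4375 = 36.6875.

37.4375, 36.6875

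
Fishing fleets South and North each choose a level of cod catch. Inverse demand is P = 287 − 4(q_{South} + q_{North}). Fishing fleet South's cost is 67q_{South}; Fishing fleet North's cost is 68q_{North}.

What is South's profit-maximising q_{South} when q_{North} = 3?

Fishing fleet South's profit: π = q_{South}(287 − 4(q_{South} + q_{North})) − 67q_{South}.
∂π/∂q_{South} = 220 − 8q_{South} − 4q_{North} = 0, so q_{South} = 27.5 − 0.5q_{North}.
At q_{North} = 3: q_{South} = 27.5 − 0.5·3 = 26.

26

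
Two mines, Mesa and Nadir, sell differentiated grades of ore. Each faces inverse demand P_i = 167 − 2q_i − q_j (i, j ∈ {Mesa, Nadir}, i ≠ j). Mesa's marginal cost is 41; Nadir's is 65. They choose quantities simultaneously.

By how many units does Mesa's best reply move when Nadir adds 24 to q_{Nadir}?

-6

Mine Mesa's profit: π = q_{Mesa}(167 − 2q_{Mesa} − q_{Nadir}) − 41q_{Mesa}.
∂π/∂q_{Mesa} = 126 − 4q_{Mesa} − q_{Nadir} = 0 ⇒ q_{Mesa} = 31.5 − 0.25q_{Nadir}.
The reaction-function slope is −0.25, so a 24-unit rise in q_{Nadir} moves q_{Mesa} by −0.25 × 24 = −6. Mesa's best response falls — the actions are strategic substitutes.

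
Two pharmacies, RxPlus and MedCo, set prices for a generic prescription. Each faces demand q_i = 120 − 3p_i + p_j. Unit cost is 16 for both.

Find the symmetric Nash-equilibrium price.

RxPlus's profit: π = (p_{RxPlus} − 16)(120 − 3p_{RxPlus} + p_{MedCo}).
∂π/∂p_{RxPlus} = 168 − 6p_{RxPlus} + p_{MedCo} = 0 ⇒ p_{RxPlus} = 28 + (1/6)p_{MedCo}.
The game is symmetric, so in equilibrium p_{MedCo} = p_{RxPlus}: the reaction function gives (5/6)p_{RxPlus} = 28, hence p_{RxPlus} = 33.6.

33.6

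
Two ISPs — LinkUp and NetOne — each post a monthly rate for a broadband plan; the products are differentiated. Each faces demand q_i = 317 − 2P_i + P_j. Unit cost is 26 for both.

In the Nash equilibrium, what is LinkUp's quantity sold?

194

LinkUp's profit: π = (P_{LinkUp} − 26)(317 − 2P_{LinkUp} + P_{NetOne}).
∂π/∂P_{LinkUp} = 369 − 4P_{LinkUp} + P_{NetOne} = 0 ⇒ P_{LinkUp} = 92.25 + 0.25P_{NetOne}.
Setting P_{LinkUp} = P_{NetOne} in the reaction function: P_{LinkUp} = 92.25 + 0.25P_{LinkUp}, so P_{LinkUp} = 92.25 / 0.75 = 123.
q_{LinkUp} = 317 − 2·123 + 123 = 194.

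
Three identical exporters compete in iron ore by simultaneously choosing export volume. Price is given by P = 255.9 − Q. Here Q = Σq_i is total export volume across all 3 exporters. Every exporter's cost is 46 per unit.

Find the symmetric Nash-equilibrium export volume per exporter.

52.475

A representative exporter's profit is π_i = q_i(255.9 − Q) − 46q_i, with Q = q_i + Σ_{j≠i} q_j.
First-order condition: 209.9 − 2q_i − Σ_{j≠i} q_j = 0.
In a symmetric equilibrium every exporter chooses the same q, so Σ_{j≠i} q_j = 2q. The condition becomes 209.9 − 4q = 0, giving q = 209.9/4 = 52.475.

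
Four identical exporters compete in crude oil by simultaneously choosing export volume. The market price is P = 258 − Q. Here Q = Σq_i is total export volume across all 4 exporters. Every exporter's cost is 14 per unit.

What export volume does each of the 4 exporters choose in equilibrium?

A representative exporter's profit is π_i = q_i(258 − Q) − 14q_i, with Q = q_i + Σ_{j≠i} q_j.
First-order condition: 244 − 2q_i − Σ_{j≠i} q_j = 0.
With identical exporters, set every q_j = q: then 244 − 2q − 3q = 0, i.e. q = 244/5 = 48.8.

48.8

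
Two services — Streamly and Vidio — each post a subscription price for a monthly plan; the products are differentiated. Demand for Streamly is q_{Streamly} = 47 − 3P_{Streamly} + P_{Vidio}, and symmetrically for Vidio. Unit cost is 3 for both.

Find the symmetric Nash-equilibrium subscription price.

Streamly's profit: π = (P_{Streamly} − 3)(47 − 3P_{Streamly} + P_{Vidio}).
∂π/∂P_{Streamly} = 56 − 6P_{Streamly} + P_{Vidio} = 0 ⇒ P_{Streamly} = 28/3 + (1/6)P_{Vidio}.
Setting P_{Streamly} = P_{Vidio} in the reaction function: P_{Streamly} = 28/3 + (1/6)P_{Streamly}, so P_{Streamly} = (28/3) / (5/6) = 11.2.

11.2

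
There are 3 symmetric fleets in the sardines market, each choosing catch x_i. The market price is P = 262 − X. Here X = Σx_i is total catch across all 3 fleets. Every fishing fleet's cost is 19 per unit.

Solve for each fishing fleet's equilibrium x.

60.75

A representative fishing fleet's profit is π_i = x_i(262 − X) − 19x_i, with X = x_i + Σ_{j≠i} x_j.
First-order condition: 243 − 2x_i − Σ_{j≠i} x_j = 0.
In a symmetric equilibrium every fishing fleet chooses the same x, so Σ_{j≠i} x_j = 2x. The condition becomes 243 − 4x = 0, giving x = 243/4 = 60.75.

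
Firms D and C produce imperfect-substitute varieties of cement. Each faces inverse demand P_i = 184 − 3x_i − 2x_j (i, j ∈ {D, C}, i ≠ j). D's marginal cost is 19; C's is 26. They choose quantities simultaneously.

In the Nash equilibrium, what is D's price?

Firm D's profit: π = x_D(184 − 3x_D − 2x_C) − 19x_D.
∂π/∂x_D = 165 − 6x_D − 2x_C = 0 ⇒ x_D = 27.5 − (1/3)x_C.
Similarly x_C = 79/3 − (1/3)x_D.
Substituting the second reaction function into the first: x_D = 27.5 − (1/3)(79/3 − (1/3)x_D), which gives (8/9)x_D = 337/18 ⇒ x_D = 21.0625.
Then x_C = 79/3 − (1/3)·21.0625 = 19.3125.
P_D = 184 − 3·21.0625 − 2·19.3125 = 82.1875.

82.1875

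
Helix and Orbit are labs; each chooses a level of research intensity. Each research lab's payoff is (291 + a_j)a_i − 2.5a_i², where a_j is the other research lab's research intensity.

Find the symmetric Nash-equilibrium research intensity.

72.75

Helix's payoff is (291 + a_O)a_H − 2.5a_H².
∂π/∂a_H = 291 + a_O − 5a_H = 0, so a_H = 58.2 + 0.2a_O.
By symmetry a_O = a_H; substituting into the reaction function, 0.8a_H = 58.2 and a_H = 72.75.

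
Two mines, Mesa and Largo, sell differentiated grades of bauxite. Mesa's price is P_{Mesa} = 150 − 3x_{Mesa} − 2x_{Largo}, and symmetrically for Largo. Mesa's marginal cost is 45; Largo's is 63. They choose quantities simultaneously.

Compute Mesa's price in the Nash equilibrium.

87.75

Mine Mesa's profit: π = x_{Mesa}(150 − 3x_{Mesa} − 2x_{Largo}) − 45x_{Mesa}.
∂π/∂x_{Mesa} = 105 − 6x_{Mesa} − 2x_{Largo} = 0 ⇒ x_{Mesa} = 17.5 − (1/3)x_{Largo}.
Similarly x_{Largo} = 14.5 − (1/3)x_{Mesa}.
Plugging x_{Largo} into Mesa's best response: x_{Mesa} = 17.5 − (1/3)(14.5 − (1/3)x_{Mesa}) ⇒ (8/9)x_{Mesa} = 38/3, so x_{Mesa} = 14.25.
Then x_{Largo} = 14.5 − (1/3)·14.25 = 9.75.
P_{Mesa} = 150 − 3·14.25 − 2·9.75 = 87.75.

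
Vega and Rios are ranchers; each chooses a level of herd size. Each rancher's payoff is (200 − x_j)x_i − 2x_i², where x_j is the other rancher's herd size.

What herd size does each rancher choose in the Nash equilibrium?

40

Vega's payoff is (200 − x_R)x_V − 2x_V².
∂π/∂x_V = 200 − x_R − 4x_V = 0, so x_V = 50 − 0.25x_R.
Setting x_V = x_R in the reaction function: x_V = 50 − 0.25x_V, so x_V = 50 / 1.25 = 40.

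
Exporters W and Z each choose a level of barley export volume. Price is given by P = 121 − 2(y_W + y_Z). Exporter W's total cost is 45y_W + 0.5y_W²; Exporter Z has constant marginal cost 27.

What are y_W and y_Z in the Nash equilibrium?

Exporter W's profit: π = y_W(121 − 2(y_W + y_Z)) − 45y_W − 0.5y_W².
∂π/∂y_W = 76 − 5y_W − 2y_Z = 0, so y_W = 15.2 − 0.4y_Z.
For Z: ∂π/∂y_Z = 94 − 4y_Z − 2y_W = 0 ⇒ y_Z = 23.5 − 0.5y_W.
Plugging y_Z into W's best response: y_W = 15.2 − 0.4(23.5 − 0.5y_W) ⇒ 0.8y_W = 5.8, so y_W = 7.25.
Then y_Z = 23.5 − 0.5·7.25 = 19.875.

7.25, 19.875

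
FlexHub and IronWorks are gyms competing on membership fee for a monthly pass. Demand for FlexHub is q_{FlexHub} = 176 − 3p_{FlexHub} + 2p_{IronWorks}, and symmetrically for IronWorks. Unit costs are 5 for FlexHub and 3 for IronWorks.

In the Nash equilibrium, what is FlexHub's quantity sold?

127.125

FlexHub's profit: π = (p_{FlexHub} − 5)(176 − 3p_{FlexHub} + 2p_{IronWorks}).
∂π/∂p_{FlexHub} = 191 − 6p_{FlexHub} + 2p_{IronWorks} = 0 ⇒ p_{FlexHub} = 191/6 + (1/3)p_{IronWorks}.
Similarly p_{IronWorks} = 185/6 + (1/3)p_{FlexHub}.
Plugging p_{IronWorks} into FlexHub's best response: p_{FlexHub} = 191/6 + (1/3)(185/6 + (1/3)p_{FlexHub}) ⇒ (8/9)p_{FlexHub} = 379/9, so p_{FlexHub} = 47.375.
Then p_{IronWorks} = 185/6 + (1/3)·47.375 = 46.625.
q_{FlexHub} = 176 − 3·47.375 + 2·46.625 = 127.125.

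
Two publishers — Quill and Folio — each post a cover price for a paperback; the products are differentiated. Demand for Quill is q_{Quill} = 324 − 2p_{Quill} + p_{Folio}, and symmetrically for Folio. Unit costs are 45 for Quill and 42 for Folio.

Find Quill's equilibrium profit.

17149.52

Quill's profit: π = (p_{Quill} − 45)(324 − 2p_{Quill} + p_{Folio}).
∂π/∂p_{Quill} = 414 − 4p_{Quill} + p_{Folio} = 0 ⇒ p_{Quill} = 103.5 + 0.25p_{Folio}.
Similarly p_{Folio} = 102 + 0.25p_{Quill}.
Solving the two reaction functions simultaneously: (1 − (0.25)(0.25))p_{Quill} = 103.5 + 0.25·102, so 0.9375p_{Quill} = 129 and p_{Quill} = 137.6.
Then p_{Folio} = 102 + 0.25·137.6 = 136.4.
q_{Quill} = 324 − 2·137.6 + 136.4 = 185.2.
Profit = (137.6 − 45)·185.2 = 17149.52.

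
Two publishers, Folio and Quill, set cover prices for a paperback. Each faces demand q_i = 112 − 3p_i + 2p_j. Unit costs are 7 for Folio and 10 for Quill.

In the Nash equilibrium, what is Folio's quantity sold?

Folio's profit: π = (p_{Folio} − 7)(112 − 3p_{Folio} + 2p_{Quill}).
∂π/∂p_{Folio} = 133 − 6p_{Folio} + 2p_{Quill} = 0 ⇒ p_{Folio} = 133/6 + (1/3)p_{Quill}.
Similarly p_{Quill} = 71/3 + (1/3)p_{Folio}.
Substituting the second reaction function into the first: p_{Folio} = 133/6 + (1/3)(71/3 + (1/3)p_{Folio}), which gives (8/9)p_{Folio} = 541/18 ⇒ p_{Folio} = 33.8125.
Then p_{Quill} = 71/3 + (1/3)·33.8125 = 34.9375.
q_{Folio} = 112 − 3·33.8125 + 2·34.9375 = 80.4375.

80.4375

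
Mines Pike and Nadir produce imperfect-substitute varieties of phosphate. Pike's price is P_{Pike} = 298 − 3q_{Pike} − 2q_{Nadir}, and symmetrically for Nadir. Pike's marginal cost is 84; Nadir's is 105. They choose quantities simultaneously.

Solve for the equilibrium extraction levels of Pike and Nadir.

28.0625, 22.8125

Mine Pike's profit: π = q_{Pike}(298 − 3q_{Pike} − 2q_{Nadir}) − 84q_{Pike}.
∂π/∂q_{Pike} = 214 − 6q_{Pike} − 2q_{Nadir} = 0 ⇒ q_{Pike} = 107/3 − (1/3)q_{Nadir}.
Similarly q_{Nadir} = 193/6 − (1/3)q_{Pike}.
Substituting the second reaction function into the first: q_{Pike} = 107/3 − (1/3)(193/6 − (1/3)q_{Pike}), which gives (8/9)q_{Pike} = 449/18 ⇒ q_{Pike} = 28.0625.
Then q_{Nadir} = 193/6 − (1/3)·28.0625 = 22.8125.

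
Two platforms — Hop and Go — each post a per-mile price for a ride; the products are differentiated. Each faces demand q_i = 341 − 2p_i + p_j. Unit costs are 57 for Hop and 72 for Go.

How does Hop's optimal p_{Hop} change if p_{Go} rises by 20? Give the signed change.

Hop's profit: π = (p_{Hop} − 57)(341 − 2p_{Hop} + p_{Go}).
∂π/∂p_{Hop} = 455 − 4p_{Hop} + p_{Go} = 0 ⇒ p_{Hop} = 113.75 + 0.25p_{Go}.
The reaction-function slope is 0.25, so a 20-unit rise in p_{Go} moves p_{Hop} by 0.25 × 20 = 5. Hop's best response rises — the actions are strategic complements.

5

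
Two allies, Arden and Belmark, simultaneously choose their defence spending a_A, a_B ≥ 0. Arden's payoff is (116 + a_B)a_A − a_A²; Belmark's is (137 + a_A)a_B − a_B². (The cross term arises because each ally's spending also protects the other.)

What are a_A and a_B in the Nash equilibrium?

123, 130

Expanding Arden's payoff: 116a_A + a_Ba_A − a_A².
∂π/∂a_A = 116 + a_B − 2a_A = 0, so a_A = 58 + 0.5a_B.
Likewise for Belmark: a_B = 68.5 + 0.5a_A.
Substituting the second reaction function into the first: a_A = 58 + 0.5(68.5 + 0.5a_A), which gives 0.75a_A = 92.25 ⇒ a_A = 123.
Then a_B = 68.5 + 0.5·123 = 130.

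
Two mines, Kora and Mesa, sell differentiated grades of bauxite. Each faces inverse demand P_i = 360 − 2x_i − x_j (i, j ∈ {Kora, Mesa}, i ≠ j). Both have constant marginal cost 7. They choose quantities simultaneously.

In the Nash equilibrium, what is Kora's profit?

Mine Kora's profit: π = x_{Kora}(360 − 2x_{Kora} − x_{Mesa}) − 7x_{Kora}.
∂π/∂x_{Kora} = 353 − 4x_{Kora} − x_{Mesa} = 0 ⇒ x_{Kora} = 88.25 − 0.25x_{Mesa}.
The game is symmetric, so in equilibrium x_{Mesa} = x_{Kora}: the reaction function gives 1.25x_{Kora} = 88.25, hence x_{Kora} = 70.6.
P_{Kora} = 360 − 2·70.6 − 70.6 = 148.2.
Profit = (148.2 − 7)·70.6 = 9968.72.

9968.72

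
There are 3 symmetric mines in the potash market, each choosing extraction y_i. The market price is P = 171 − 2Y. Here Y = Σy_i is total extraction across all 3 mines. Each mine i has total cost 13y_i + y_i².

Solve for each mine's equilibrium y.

A representative mine's profit is π_i = y_i(171 − 2Y) − 13y_i − y_i², with Y = y_i + Σ_{j≠i} y_j.
First-order condition: 158 − 6y_i − 2Σ_{j≠i} y_j = 0.
In a symmetric equilibrium every mine chooses the same y, so Σ_{j≠i} y_j = 2y. The condition becomes 158 − 10y = 0, giving y = 158/10 = 15.8.

15.8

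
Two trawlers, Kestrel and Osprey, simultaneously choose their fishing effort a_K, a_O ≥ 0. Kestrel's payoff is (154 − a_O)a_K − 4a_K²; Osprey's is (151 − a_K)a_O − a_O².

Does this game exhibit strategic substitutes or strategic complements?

Expanding Kestrel's payoff: 154a_K − a_Oa_K − 4a_K².
∂π/∂a_K = 154 − a_O − 8a_K = 0, so a_K = 19.25 − 0.125a_O.
The best-response slope da_K/da_O = −0.125 < 0: the reaction function is downward-sloping, so the choices are strategic substitutes.

strategic substitutes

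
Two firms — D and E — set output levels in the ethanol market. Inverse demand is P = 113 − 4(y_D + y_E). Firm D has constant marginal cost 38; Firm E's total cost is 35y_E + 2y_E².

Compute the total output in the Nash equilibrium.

Firm D's profit: π = y_D(113 − 4(y_D + y_E)) − 38y_D.
∂π/∂y_D = 75 − 8y_D − 4y_E = 0, so y_D = 9.375 − 0.5y_E.
For E: ∂π/∂y_E = 78 − 12y_E − 4y_D = 0 ⇒ y_E = 6.5 − (1/3)y_D.
Plugging y_E into D's best response: y_D = 9.375 − 0.5(6.5 − (1/3)y_D) ⇒ (5/6)y_D = 6.125, so y_D = 7.35.
Then y_E = 6.5 − (1/3)·7.35 = 4.05.
Total output: 7.35 + 4.05 = 11.4.

11.4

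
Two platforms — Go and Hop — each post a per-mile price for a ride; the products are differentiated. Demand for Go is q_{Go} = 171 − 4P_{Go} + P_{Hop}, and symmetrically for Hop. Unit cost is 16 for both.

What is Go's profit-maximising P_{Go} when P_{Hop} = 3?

Go's profit: π = (P_{Go} − 16)(171 − 4P_{Go} + P_{Hop}).
∂π/∂P_{Go} = 235 − 8P_{Go} + P_{Hop} = 0 ⇒ P_{Go} = 29.375 + 0.125P_{Hop}.
At P_{Hop} = 3: P_{Go} = 29.375 + 0.125·3 = 29.75.

29.75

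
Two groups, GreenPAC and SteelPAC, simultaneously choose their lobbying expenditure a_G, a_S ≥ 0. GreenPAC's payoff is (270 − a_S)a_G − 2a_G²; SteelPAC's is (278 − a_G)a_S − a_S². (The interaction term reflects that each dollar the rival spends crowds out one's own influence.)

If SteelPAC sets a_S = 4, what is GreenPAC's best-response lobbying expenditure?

Expanding GreenPAC's payoff: 270a_G − a_Sa_G − 2a_G².
∂π/∂a_G = 270 − a_S − 4a_G = 0, so a_G = 67.5 − 0.25a_S.
At a_S = 4: a_G = 67.5 − 0.25·4 = 66.5.

66.5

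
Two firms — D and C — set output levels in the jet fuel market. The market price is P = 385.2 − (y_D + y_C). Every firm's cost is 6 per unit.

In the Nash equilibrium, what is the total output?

252.8

Firm D's profit: π = y_D(385.2 − (y_D + y_C)) − 6y_D.
∂π/∂y_D = 379.2 − 2y_D − y_C = 0, so y_D = 189.6 − 0.5y_C.
The game is symmetric, so in equilibrium y_C = y_D: the reaction function gives 1.5y_D = 189.6, hence y_D = 126.4.
Total output: 126.4 + 126.4 = 252.8.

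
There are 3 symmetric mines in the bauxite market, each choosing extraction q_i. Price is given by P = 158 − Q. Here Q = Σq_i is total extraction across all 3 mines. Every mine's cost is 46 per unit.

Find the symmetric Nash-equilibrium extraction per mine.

28

A representative mine's profit is π_i = q_i(158 − Q) − 46q_i, with Q = q_i + Σ_{j≠i} q_j.
First-order condition: 112 − 2q_i − Σ_{j≠i} q_j = 0.
In a symmetric equilibrium every mine chooses the same q, so Σ_{j≠i} q_j = 2q. The condition becomes 112 − 4q = 0, giving q = 112/4 = 28.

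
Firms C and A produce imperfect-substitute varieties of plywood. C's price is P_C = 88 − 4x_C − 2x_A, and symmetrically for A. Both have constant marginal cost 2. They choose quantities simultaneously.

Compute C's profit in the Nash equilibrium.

Firm C's profit: π = x_C(88 − 4x_C − 2x_A) − 2x_C.
∂π/∂x_C = 86 − 8x_C − 2x_A = 0 ⇒ x_C = 10.75 − 0.25x_A.
Setting x_C = x_A in the reaction function: x_C = 10.75 − 0.25x_C, so x_C = 10.75 / 1.25 = 8.6.
P_C = 88 − 4·8.6 − 2·8.6 = 36.4.
Profit = (36.4 − 2)·8.6 = 295.84.

295.84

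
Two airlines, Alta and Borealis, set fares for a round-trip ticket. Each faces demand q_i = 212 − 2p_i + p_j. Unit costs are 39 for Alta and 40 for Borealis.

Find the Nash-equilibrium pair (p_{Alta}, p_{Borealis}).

Alta's profit: π = (p_{Alta} − 39)(212 − 2p_{Alta} + p_{Borealis}).
∂π/∂p_{Alta} = 290 − 4p_{Alta} + p_{Borealis} = 0 ⇒ p_{Alta} = 72.5 + 0.25p_{Borealis}.
Similarly p_{Borealis} = 73 + 0.25p_{Alta}.
Substituting the second reaction function into the first: p_{Alta} = 72.5 + 0.25(73 + 0.25p_{Alta}), which gives 0.9375p_{Alta} = 90.75 ⇒ p_{Alta} = 96.8.
Then p_{Borealis} = 73 + 0.25·96.8 = 97.2.

96.8, 97.2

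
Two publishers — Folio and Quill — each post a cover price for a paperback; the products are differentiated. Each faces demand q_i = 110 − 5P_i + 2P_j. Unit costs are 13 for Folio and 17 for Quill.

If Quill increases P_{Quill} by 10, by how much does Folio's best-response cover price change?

Folio's profit: π = (P_{Folio} − 13)(110 − 5P_{Folio} + 2P_{Quill}).
∂π/∂P_{Folio} = 175 − 10P_{Folio} + 2P_{Quill} = 0 ⇒ P_{Folio} = 17.5 + 0.2P_{Quill}.
The reaction-function slope is 0.2, so a 10-unit rise in P_{Quill} moves P_{Folio} by 0.2 × 10 = 2. Folio's best response rises — the actions are strategic complements.

2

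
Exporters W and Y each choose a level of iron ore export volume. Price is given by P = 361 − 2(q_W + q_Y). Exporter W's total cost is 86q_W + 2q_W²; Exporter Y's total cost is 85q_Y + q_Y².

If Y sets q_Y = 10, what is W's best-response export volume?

31.875

Exporter W's profit: π = q_W(361 − 2(q_W + q_Y)) − 86q_W − 2q_W².
∂π/∂q_W = 275 − 8q_W − 2q_Y = 0, so q_W = 34.375 − 0.25q_Y.
At q_Y = 10: q_W = 34.375 − 0.25·10 = 31.875.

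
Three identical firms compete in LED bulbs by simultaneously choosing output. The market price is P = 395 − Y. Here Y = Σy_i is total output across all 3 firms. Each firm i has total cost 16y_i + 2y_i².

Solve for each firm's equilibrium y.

47.375

A representative firm's profit is π_i = y_i(395 − Y) − 16y_i − 2y_i², with Y = y_i + Σ_{j≠i} y_j.
First-order condition: 379 − 6y_i − Σ_{j≠i} y_j = 0.
Imposing symmetry (y_j = y for all j) turns Σ_{j≠i} y_j into 2y, so 379 = 8y and y = 47.375.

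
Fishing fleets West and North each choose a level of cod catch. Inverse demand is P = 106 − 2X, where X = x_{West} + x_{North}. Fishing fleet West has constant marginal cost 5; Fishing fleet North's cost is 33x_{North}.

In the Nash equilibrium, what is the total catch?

Fishing fleet West's profit: π = x_{West}(106 − 2(x_{West} + x_{North})) − 5x_{West}.
∂π/∂x_{West} = 101 − 4x_{West} − 2x_{North} = 0, so x_{West} = 25.25 − 0.5x_{North}.
By the same steps for North: x_{North} = 18.25 − 0.5x_{West}.
Plugging x_{North} into West's best response: x_{West} = 25.25 − 0.5(18.25 − 0.5x_{West}) ⇒ 0.75x_{West} = 16.125, so x_{West} = 21.5.
Then x_{North} = 18.25 − 0.5·21.5 = 7.5.
Total catch: 21.5 + 7.5 = 29.

29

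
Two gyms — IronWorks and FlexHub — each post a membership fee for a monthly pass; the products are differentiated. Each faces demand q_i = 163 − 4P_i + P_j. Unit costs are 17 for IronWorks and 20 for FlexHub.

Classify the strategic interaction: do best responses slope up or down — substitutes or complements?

IronWorks's profit: π = (P_{IronWorks} − 17)(163 − 4P_{IronWorks} + P_{FlexHub}).
∂π/∂P_{IronWorks} = 231 − 8P_{IronWorks} + P_{FlexHub} = 0 ⇒ P_{IronWorks} = 28.875 + 0.125P_{FlexHub}.
The best-response slope dP_{IronWorks}/dP_{FlexHub} = 0.125 > 0: the reaction function is upward-sloping, so the choices are strategic complements.

strategic complements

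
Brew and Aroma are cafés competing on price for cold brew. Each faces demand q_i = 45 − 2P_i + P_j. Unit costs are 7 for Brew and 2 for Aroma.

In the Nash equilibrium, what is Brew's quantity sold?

24

Brew's profit: π = (P_{Brew} − 7)(45 − 2P_{Brew} + P_{Aroma}).
∂π/∂P_{Brew} = 59 − 4P_{Brew} + P_{Aroma} = 0 ⇒ P_{Brew} = 14.75 + 0.25P_{Aroma}.
Similarly P_{Aroma} = 12.25 + 0.25P_{Brew}.
Substituting the second reaction function into the first: P_{Brew} = 14.75 + 0.25(12.25 + 0.25P_{Brew}), which gives 0.9375P_{Brew} = 17.8125 ⇒ P_{Brew} = 19.
Then P_{Aroma} = 12.25 + 0.25·19 = 17.
q_{Brew} = 45 − 2·19 + 17 = 24.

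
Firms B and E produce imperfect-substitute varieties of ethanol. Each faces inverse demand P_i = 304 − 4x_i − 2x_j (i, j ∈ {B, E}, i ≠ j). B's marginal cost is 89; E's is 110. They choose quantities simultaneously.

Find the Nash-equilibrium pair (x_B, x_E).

22.2, 18.7

Firm B's profit: π = x_B(304 − 4x_B − 2x_E) − 89x_B.
∂π/∂x_B = 215 − 8x_B − 2x_E = 0 ⇒ x_B = 26.875 − 0.25x_E.
Similarly x_E = 24.25 − 0.25x_B.
Substituting the second reaction function into the first: x_B = 26.875 − 0.25(24.25 − 0.25x_B), which gives 0.9375x_B = 20.8125 ⇒ x_B = 22.2.
Then x_E = 24.25 − 0.25·22.2 = 18.7.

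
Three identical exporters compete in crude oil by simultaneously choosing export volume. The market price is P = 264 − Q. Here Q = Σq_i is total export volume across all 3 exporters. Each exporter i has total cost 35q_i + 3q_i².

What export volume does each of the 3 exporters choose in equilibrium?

A representative exporter's profit is π_i = q_i(264 − Q) − 35q_i − 3q_i², with Q = q_i + Σ_{j≠i} q_j.
First-order condition: 229 − 8q_i − Σ_{j≠i} q_j = 0.
Imposing symmetry (q_j = q for all j) turns Σ_{j≠i} q_j into 2q, so 229 = 10q and q = 22.9.

22.9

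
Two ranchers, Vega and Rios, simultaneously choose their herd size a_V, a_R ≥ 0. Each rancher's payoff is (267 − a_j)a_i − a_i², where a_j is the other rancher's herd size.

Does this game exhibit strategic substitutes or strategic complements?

strategic substitutes

Vega's payoff is (267 − a_R)a_V − a_V².
∂π/∂a_V = 267 − a_R − 2a_V = 0, so a_V = 133.5 − 0.5a_R.
The best-response slope da_V/da_R = −0.5 < 0: the reaction function is downward-sloping, so the choices are strategic substitutes.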